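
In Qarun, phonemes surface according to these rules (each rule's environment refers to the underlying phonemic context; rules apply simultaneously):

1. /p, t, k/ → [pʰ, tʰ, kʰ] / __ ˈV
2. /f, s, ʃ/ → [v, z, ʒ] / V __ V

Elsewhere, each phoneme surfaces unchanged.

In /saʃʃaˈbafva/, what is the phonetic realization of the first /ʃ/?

[ʃ]

/ʃ/ (between /a/ and /ʃ/): rule 2 targets it, but not between two vowels → unchanged [ʃ].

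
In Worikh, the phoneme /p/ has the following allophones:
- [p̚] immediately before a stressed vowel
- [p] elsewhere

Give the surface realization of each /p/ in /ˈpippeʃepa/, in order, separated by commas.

[p̚], [p], [p], [p]

Occurrence 1 (position 1): immediately before a stressed vowel → [p̚].
Occurrence 2 (position 3): no conditioning environment matches → elsewhere allophone [p].
Occurrence 3 (position 4): no conditioning environment matches → elsewhere allophone [p].
Occurrence 4 (position 8): no conditioning environment matches → elsewhere allophone [p].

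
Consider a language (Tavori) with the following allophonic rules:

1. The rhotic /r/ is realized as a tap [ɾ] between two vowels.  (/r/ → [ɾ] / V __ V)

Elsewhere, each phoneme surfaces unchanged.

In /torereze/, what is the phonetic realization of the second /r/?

[ɾ]

/r/ meets the environment for rule 1 (between two vowels) → [ɾ].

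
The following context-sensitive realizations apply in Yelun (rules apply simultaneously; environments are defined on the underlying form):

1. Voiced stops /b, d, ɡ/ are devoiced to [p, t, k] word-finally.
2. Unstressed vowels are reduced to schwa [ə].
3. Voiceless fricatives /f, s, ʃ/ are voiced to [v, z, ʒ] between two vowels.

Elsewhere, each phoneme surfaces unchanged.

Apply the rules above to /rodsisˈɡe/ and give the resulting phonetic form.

Rule 2 applies to /o/ (between /r/ and /d/: in an unstressed syllable) → [ə].
/d/ (between /o/ and /s/) is in the target of rule 1 but the environment (word-finally) is not met → [d].
/s/ — between /d/ and /i/; rule 3 does not apply here → [s].
/i/ (between /s/ and /s/) occurs in an unstressed syllable → [ə] by rule 2.
/s/ (between /i/ and /ɡ/): rule 3 targets it, but not between two vowels → unchanged [s].
/ɡ/ — between /s/ and /e/; rule 1 does not apply here → [ɡ].
/e/ (word-final): rule 2 targets it, but not in an unstressed syllable → unchanged [e].

[rədsəsˈɡe]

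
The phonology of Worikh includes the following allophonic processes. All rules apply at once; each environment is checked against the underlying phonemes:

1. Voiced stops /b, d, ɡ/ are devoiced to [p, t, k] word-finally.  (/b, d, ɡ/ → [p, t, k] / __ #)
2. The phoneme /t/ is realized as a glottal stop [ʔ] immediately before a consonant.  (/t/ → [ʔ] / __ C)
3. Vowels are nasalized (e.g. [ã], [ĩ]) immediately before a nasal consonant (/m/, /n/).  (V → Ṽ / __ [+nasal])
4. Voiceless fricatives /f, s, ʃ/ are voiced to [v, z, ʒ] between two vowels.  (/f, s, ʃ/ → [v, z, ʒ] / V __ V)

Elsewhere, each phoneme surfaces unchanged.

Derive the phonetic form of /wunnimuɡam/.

/w/ stays [w].
/u/ — between /w/ and /n/, before a nasal consonant — surfaces as [ũ] (rule 3).
/n/ — not in any rule's target class → [n].
/n/ — not in any rule's target class → [n].
Rule 3 applies to /i/ (between /n/ and /m/: before a nasal consonant) → [ĩ].
/m/ (between /i/ and /u/): no rule targets it → [m].
/u/ — between /m/ and /ɡ/; rule 3 does not apply here → [u].
/ɡ/ (between /u/ and /a/) fails the environment for rule 1, so it stays [ɡ].
Rule 3 applies to /a/ (between /ɡ/ and /m/: before a nasal consonant) → [ã].
/m/ — not in any rule's target class → [m].

[wũnnĩmuɡãm]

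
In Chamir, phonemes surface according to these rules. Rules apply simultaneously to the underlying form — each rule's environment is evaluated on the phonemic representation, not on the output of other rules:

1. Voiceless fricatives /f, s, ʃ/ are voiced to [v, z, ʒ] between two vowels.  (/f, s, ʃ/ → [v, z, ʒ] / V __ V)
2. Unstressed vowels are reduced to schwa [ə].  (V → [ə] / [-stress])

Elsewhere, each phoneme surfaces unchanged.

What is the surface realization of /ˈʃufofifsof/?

[ˈʃuvəvəfsəf]

/ʃ/ (word-initial) fails the environment for rule 1, so it stays [ʃ].
/u/ (between /ʃ/ and /f/) fails the environment for rule 2, so it stays [u].
/f/ (between /u/ and /o/): between two vowels, so rule 1 applies → [v].
/o/ — between /f/ and /f/, in an unstressed syllable — surfaces as [ə] (rule 2).
/f/ (between /o/ and /i/) occurs between two vowels → [v] by rule 1.
Rule 2 applies to /i/ (between /f/ and /f/: in an unstressed syllable) → [ə].
/f/ (between /i/ and /s/) is in the target of rule 1 but the environment (between two vowels) is not met → [f].
/s/ (between /f/ and /o/): rule 1 targets it, but not between two vowels → unchanged [s].
/o/ meets the environment for rule 2 (in an unstressed syllable) → [ə].
/f/ — word-final; rule 1 does not apply here → [f].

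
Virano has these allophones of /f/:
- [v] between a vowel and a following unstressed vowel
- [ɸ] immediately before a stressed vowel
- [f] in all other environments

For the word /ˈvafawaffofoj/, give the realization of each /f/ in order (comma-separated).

[v], [f], [f], [v]

Occurrence 1 (position 3): between a vowel and a following unstressed vowel → [v].
Occurrence 2 (position 7): no conditioning environment matches → elsewhere allophone [f].
Occurrence 3 (position 8): no conditioning environment matches → elsewhere allophone [f].
Occurrence 4 (position 10): between a vowel and a following unstressed vowel → [v].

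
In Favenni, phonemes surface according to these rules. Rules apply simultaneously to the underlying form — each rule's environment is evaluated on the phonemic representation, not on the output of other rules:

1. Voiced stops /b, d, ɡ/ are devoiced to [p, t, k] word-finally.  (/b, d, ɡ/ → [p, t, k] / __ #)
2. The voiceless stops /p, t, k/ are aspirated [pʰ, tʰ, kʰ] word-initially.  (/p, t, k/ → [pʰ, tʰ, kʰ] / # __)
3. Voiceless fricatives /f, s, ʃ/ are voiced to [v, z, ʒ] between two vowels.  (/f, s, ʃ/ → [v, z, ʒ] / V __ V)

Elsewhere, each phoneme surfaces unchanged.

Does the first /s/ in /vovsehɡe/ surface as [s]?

Yes

/s/ — between /v/ and /e/; rule 3 does not apply here → [s].
The actual realization is [s], which matches [s].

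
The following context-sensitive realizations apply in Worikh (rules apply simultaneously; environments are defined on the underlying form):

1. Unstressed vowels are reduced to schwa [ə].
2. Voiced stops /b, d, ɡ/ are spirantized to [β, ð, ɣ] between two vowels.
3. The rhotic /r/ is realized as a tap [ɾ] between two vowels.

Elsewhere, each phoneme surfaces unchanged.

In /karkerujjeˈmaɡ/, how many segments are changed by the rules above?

5

Segments that undergo a rule: /a/ → [ə] (rule 1); /e/ → [ə] (rule 1); /r/ → [ɾ] (rule 3); /u/ → [ə] (rule 1); /e/ → [ə] (rule 1).
All other segments surface unchanged.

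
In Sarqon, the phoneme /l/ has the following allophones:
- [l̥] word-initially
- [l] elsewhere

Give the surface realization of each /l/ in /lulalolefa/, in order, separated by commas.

Occurrence 1 (position 1): word-initially → [l̥].
Occurrence 2 (position 3): no conditioning environment matches → elsewhere allophone [l].
Occurrence 3 (position 5): no conditioning environment matches → elsewhere allophone [l].
Occurrence 4 (position 7): no conditioning environment matches → elsewhere allophone [l].

[l̥], [l], [l], [l]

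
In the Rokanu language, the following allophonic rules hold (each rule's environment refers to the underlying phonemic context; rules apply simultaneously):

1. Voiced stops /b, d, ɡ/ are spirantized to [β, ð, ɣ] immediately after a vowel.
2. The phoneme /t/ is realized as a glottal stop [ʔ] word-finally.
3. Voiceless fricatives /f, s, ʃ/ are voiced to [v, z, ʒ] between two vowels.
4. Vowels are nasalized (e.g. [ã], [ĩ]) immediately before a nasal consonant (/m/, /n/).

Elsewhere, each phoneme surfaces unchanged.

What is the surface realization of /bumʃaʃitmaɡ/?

/b/ — word-initial; rule 1 does not apply here → [b].
/u/ (between /b/ and /m/): before a nasal consonant, so rule 4 applies → [ũ].
/m/ stays [m].
/ʃ/ (between /m/ and /a/) fails the environment for rule 3, so it stays [ʃ].
/a/ (between /ʃ/ and /ʃ/) fails the environment for rule 4, so it stays [a].
/ʃ/ meets the environment for rule 3 (between two vowels) → [ʒ].
/i/ (between /ʃ/ and /t/): rule 4 targets it, but not before a nasal consonant → unchanged [i].
/t/ (between /i/ and /m/): rule 2 targets it, but not word-finally → unchanged [t].
/m/ stays [m].
/a/ (between /m/ and /ɡ/) is in the target of rule 4 but the environment (before a nasal consonant) is not met → [a].
/ɡ/ meets the environment for rule 1 (immediately after a vowel) → [ɣ].

[bũmʃaʒitmaɣ]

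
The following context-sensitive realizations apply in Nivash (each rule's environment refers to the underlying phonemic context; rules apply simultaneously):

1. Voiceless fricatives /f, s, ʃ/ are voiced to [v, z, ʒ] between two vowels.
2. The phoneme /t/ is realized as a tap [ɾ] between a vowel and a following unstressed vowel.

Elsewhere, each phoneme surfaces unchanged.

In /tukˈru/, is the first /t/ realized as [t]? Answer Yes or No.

Yes

/t/ (word-initial): rule 2 targets it, but not between a vowel and a following unstressed vowel → unchanged [t].
The actual realization is [t], which matches [t].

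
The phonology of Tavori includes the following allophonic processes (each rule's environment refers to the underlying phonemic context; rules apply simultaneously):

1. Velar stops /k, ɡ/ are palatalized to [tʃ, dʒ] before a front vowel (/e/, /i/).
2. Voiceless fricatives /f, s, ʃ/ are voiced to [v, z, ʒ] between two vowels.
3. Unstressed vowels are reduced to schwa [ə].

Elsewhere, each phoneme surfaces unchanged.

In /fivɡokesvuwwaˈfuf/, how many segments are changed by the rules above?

Segments that undergo a rule: /i/ → [ə] (rule 3); /o/ → [ə] (rule 3); /k/ → [tʃ] (rule 1); /e/ → [ə] (rule 3); /u/ → [ə] (rule 3); /a/ → [ə] (rule 3); /f/ → [v] (rule 2).
All other segments surface unchanged.

7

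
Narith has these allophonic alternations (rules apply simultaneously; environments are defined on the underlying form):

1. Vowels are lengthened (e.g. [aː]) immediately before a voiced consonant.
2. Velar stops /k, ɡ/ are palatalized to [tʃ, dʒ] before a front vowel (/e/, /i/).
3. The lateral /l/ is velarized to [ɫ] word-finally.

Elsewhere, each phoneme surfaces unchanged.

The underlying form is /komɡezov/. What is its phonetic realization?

/k/ (word-initial): rule 2 targets it, but not before a front vowel → unchanged [k].
Rule 1 applies to /o/ (between /k/ and /m/: before a voiced consonant) → [oː].
/m/ stays [m].
/ɡ/ meets the environment for rule 2 (before a front vowel) → [dʒ].
/e/ meets the environment for rule 1 (before a voiced consonant) → [eː].
/z/ stays [z].
/o/ meets the environment for rule 1 (before a voiced consonant) → [oː].
/v/ (word-final): no rule targets it → [v].

[koːmdʒeːzoːv]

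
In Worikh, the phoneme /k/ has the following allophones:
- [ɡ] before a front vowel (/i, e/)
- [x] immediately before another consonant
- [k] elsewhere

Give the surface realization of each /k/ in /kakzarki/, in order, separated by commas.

[k], [x], [ɡ]

Occurrence 1 (position 1): no conditioning environment matches → elsewhere allophone [k].
Occurrence 2 (position 3): immediately before another consonant → [x].
Occurrence 3 (position 7): before a front vowel (/i, e/) → [ɡ].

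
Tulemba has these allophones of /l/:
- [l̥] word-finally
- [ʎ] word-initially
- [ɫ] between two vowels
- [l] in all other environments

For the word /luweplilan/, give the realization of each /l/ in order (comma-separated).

Occurrence 1 (position 1): word-initially → [ʎ].
Occurrence 2 (position 6): no conditioning environment matches → elsewhere allophone [l].
Occurrence 3 (position 8): between two vowels → [ɫ].

[ʎ], [l], [ɫ]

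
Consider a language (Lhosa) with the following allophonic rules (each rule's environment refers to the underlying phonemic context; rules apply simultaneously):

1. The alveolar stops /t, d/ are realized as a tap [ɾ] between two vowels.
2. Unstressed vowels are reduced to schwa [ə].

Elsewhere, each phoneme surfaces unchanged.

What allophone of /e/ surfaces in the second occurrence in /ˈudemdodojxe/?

/e/ (word-final) occurs in an unstressed syllable → [ə] by rule 2.

[ə]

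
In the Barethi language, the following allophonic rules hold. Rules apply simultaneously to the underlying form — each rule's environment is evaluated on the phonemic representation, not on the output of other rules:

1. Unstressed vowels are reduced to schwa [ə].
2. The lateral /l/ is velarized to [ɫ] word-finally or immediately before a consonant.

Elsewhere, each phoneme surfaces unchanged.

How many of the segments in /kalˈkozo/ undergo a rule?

Segments that undergo a rule: /a/ → [ə] (rule 1); /l/ → [ɫ] (rule 2); /o/ → [ə] (rule 1).
All other segments surface unchanged.

3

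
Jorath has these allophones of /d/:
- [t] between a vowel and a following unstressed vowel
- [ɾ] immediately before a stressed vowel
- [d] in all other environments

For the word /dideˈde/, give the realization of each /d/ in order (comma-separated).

[d], [t], [ɾ]

Occurrence 1 (position 1): no conditioning environment matches → elsewhere allophone [d].
Occurrence 2 (position 3): between a vowel and a following unstressed vowel → [t].
Occurrence 3 (position 5): immediately before a stressed vowel → [ɾ].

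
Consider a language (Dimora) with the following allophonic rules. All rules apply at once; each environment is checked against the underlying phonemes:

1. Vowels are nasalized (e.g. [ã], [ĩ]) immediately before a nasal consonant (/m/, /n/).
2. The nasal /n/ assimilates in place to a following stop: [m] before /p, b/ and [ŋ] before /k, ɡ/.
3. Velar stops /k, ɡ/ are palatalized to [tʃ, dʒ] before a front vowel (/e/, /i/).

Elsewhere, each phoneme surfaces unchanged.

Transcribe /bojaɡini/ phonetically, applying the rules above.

/b/ (word-initial) is unaffected → [b].
/o/ — between /b/ and /j/; rule 1 does not apply here → [o].
/j/ stays [j].
/a/ (between /j/ and /ɡ/) is in the target of rule 1 but the environment (before a nasal consonant) is not met → [a].
/ɡ/ (between /a/ and /i/): before a front vowel, so rule 3 applies → [dʒ].
/i/ (between /ɡ/ and /n/) occurs before a nasal consonant → [ĩ] by rule 1.
/n/ (between /i/ and /i/): rule 2 targets it, but not before a labial or velar stop → unchanged [n].
/i/ (word-final): rule 1 targets it, but not before a nasal consonant → unchanged [i].

[bojadʒĩni]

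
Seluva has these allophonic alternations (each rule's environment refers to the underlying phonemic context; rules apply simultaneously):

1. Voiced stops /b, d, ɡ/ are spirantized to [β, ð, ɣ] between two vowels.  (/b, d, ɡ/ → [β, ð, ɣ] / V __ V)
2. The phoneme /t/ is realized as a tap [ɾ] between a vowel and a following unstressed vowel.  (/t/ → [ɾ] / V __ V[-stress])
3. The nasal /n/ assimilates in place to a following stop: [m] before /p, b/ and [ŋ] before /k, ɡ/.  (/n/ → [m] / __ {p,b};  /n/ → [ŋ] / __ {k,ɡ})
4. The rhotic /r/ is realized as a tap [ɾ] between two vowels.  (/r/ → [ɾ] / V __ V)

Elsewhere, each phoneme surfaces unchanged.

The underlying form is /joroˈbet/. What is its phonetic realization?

/j/ (word-initial) is unaffected → [j].
/o/ stays [o].
/r/ (between /o/ and /o/): between two vowels, so rule 4 applies → [ɾ].
/o/ (between /r/ and /b/) is unaffected → [o].
/b/ (between /o/ and /e/) occurs between two vowels → [β] by rule 1.
/e/ (between /b/ and /t/): no rule targets it → [e].
/t/ — word-final; rule 2 does not apply here → [t].

[joɾoˈβet]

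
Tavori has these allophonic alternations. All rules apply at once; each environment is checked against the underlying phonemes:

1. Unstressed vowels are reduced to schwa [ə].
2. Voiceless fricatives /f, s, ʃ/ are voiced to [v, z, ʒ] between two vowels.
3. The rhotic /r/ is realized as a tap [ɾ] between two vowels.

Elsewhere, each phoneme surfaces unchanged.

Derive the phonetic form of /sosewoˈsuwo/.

[səzəwəˈzuwə]

/s/ (word-initial) fails the environment for rule 2, so it stays [s].
/o/ meets the environment for rule 1 (in an unstressed syllable) → [ə].
/s/ (between /o/ and /e/): between two vowels, so rule 2 applies → [z].
/e/ — between /s/ and /w/, in an unstressed syllable — surfaces as [ə] (rule 1).
/o/ — between /w/ and /s/, in an unstressed syllable — surfaces as [ə] (rule 1).
/s/ (between /o/ and /u/): between two vowels, so rule 2 applies → [z].
/u/ (between /s/ and /w/) is in the target of rule 1 but the environment (in an unstressed syllable) is not met → [u].
Rule 1 applies to /o/ (word-final: in an unstressed syllable) → [ə].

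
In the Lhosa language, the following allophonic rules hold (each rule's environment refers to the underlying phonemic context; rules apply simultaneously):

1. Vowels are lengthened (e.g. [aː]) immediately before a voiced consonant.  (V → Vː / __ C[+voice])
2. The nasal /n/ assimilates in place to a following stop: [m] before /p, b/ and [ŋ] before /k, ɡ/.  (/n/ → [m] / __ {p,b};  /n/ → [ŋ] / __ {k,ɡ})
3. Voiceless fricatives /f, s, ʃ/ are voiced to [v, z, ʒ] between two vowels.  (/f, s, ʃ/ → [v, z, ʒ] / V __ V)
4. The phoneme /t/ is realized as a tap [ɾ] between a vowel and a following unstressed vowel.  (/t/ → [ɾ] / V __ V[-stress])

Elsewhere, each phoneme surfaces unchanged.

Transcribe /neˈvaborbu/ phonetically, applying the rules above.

[neːˈvaːboːrbu]

/n/ (word-initial) fails the environment for rule 2, so it stays [n].
/e/ (between /n/ and /v/) occurs before a voiced consonant → [eː] by rule 1.
/a/ (between /v/ and /b/): before a voiced consonant, so rule 1 applies → [aː].
Rule 1 applies to /o/ (between /b/ and /r/: before a voiced consonant) → [oː].
/u/ (word-final) is in the target of rule 1 but the environment (before a voiced consonant) is not met → [u].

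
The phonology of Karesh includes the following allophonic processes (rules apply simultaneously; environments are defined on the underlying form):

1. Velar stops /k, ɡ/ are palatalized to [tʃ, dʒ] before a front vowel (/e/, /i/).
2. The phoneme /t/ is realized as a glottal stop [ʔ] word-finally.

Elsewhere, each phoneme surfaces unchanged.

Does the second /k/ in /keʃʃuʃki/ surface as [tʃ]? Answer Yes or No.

/k/ (between /ʃ/ and /i/) occurs before a front vowel → [tʃ] by rule 1.
The actual realization is [tʃ], which matches [tʃ].

Yes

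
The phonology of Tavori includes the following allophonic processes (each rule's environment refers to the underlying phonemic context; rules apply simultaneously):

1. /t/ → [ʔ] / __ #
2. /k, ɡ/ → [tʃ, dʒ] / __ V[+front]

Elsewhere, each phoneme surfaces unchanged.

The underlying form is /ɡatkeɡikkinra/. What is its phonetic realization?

[ɡattʃedʒiktʃinra]

/ɡ/ — word-initial; rule 2 does not apply here → [ɡ].
/t/ — between /a/ and /k/; rule 1 does not apply here → [t].
Rule 2 applies to /k/ (between /t/ and /e/: before a front vowel) → [tʃ].
Rule 2 applies to /ɡ/ (between /e/ and /i/: before a front vowel) → [dʒ].
/k/ (between /i/ and /k/) is in the target of rule 2 but the environment (before a front vowel) is not met → [k].
Rule 2 applies to /k/ (between /k/ and /i/: before a front vowel) → [tʃ].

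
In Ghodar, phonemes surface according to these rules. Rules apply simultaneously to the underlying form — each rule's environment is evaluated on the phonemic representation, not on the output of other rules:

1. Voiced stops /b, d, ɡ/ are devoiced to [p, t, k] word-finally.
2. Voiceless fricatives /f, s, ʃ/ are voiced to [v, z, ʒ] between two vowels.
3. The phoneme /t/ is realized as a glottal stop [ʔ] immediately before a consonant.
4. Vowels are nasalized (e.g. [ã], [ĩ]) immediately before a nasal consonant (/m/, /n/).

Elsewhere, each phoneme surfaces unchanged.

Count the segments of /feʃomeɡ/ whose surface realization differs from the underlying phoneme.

3

Segments that undergo a rule: /ʃ/ → [ʒ] (rule 2); /o/ → [õ] (rule 4); /ɡ/ → [k] (rule 1).
All other segments surface unchanged.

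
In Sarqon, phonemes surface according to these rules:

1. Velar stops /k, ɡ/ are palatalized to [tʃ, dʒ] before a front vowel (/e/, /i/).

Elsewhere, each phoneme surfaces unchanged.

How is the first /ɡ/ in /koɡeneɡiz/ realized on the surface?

[dʒ]

/ɡ/ meets the environment for rule 1 (before a front vowel) → [dʒ].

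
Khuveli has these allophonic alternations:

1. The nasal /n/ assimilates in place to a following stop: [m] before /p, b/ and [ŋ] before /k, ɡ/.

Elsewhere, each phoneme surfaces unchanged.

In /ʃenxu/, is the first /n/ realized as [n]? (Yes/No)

Yes

/n/ — between /e/ and /x/; rule 1 does not apply here → [n].
The actual realization is [n], which matches [n].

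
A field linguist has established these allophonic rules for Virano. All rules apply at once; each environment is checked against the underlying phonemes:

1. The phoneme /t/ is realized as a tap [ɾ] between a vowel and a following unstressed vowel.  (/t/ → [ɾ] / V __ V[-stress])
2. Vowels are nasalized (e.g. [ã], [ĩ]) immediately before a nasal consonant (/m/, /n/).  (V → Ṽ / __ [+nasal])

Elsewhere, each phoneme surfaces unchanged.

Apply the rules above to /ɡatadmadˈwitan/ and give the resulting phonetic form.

/a/ (between /ɡ/ and /t/): rule 2 targets it, but not before a nasal consonant → unchanged [a].
/t/ (between /a/ and /a/): between a vowel and a following unstressed vowel, so rule 1 applies → [ɾ].
/a/ (between /t/ and /d/) is in the target of rule 2 but the environment (before a nasal consonant) is not met → [a].
/a/ (between /m/ and /d/) fails the environment for rule 2, so it stays [a].
/i/ (between /w/ and /t/) is in the target of rule 2 but the environment (before a nasal consonant) is not met → [i].
/t/ meets the environment for rule 1 (between a vowel and a following unstressed vowel) → [ɾ].
/a/ (between /t/ and /n/): before a nasal consonant, so rule 2 applies → [ã].

[ɡaɾadmadˈwiɾãn]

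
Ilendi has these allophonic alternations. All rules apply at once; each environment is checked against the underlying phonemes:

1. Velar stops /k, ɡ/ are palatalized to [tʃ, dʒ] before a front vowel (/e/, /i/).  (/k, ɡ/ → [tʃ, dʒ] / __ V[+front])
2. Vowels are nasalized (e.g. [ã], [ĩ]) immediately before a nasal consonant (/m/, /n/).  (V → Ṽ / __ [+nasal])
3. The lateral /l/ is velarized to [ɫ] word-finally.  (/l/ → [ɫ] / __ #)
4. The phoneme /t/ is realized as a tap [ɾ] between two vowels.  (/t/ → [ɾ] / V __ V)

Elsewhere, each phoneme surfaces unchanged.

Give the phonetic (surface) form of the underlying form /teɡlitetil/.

/t/ — word-initial; rule 4 does not apply here → [t].
/e/ (between /t/ and /ɡ/) is in the target of rule 2 but the environment (before a nasal consonant) is not met → [e].
/ɡ/ (between /e/ and /l/) fails the environment for rule 1, so it stays [ɡ].
/l/ (between /ɡ/ and /i/) is in the target of rule 3 but the environment (word-finally) is not met → [l].
/i/ (between /l/ and /t/) is in the target of rule 2 but the environment (before a nasal consonant) is not met → [i].
/t/ — between /i/ and /e/, between two vowels — surfaces as [ɾ] (rule 4).
/e/ (between /t/ and /t/) fails the environment for rule 2, so it stays [e].
/t/ (between /e/ and /i/): between two vowels, so rule 4 applies → [ɾ].
/i/ (between /t/ and /l/): rule 2 targets it, but not before a nasal consonant → unchanged [i].
/l/ (word-final) occurs word-finally → [ɫ] by rule 3.

[teɡliɾeɾiɫ]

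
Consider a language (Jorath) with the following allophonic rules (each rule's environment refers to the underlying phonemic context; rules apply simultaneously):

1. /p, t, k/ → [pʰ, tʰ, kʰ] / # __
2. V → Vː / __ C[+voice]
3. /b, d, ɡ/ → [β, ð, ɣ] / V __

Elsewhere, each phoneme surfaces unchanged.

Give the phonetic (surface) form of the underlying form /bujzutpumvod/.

[buːjzutpuːmvoːð]

/b/ (word-initial): rule 3 targets it, but not immediately after a vowel → unchanged [b].
Rule 2 applies to /u/ (between /b/ and /j/: before a voiced consonant) → [uː].
/j/ (between /u/ and /z/): no rule targets it → [j].
/z/ (between /j/ and /u/): no rule targets it → [z].
/u/ (between /z/ and /t/) fails the environment for rule 2, so it stays [u].
/t/ (between /u/ and /p/) is in the target of rule 1 but the environment (word-initially) is not met → [t].
/p/ — between /t/ and /u/; rule 1 does not apply here → [p].
/u/ meets the environment for rule 2 (before a voiced consonant) → [uː].
/m/ — not in any rule's target class → [m].
/v/ (between /m/ and /o/) is unaffected → [v].
/o/ (between /v/ and /d/) occurs before a voiced consonant → [oː] by rule 2.
/d/ (word-final): immediately after a vowel, so rule 3 applies → [ð].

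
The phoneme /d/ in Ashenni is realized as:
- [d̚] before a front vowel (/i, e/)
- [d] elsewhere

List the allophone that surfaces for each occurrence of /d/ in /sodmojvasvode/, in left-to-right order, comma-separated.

[d], [d̚]

Occurrence 1 (position 3): no conditioning environment matches → elsewhere allophone [d].
Occurrence 2 (position 12): before a front vowel (/i, e/) → [d̚].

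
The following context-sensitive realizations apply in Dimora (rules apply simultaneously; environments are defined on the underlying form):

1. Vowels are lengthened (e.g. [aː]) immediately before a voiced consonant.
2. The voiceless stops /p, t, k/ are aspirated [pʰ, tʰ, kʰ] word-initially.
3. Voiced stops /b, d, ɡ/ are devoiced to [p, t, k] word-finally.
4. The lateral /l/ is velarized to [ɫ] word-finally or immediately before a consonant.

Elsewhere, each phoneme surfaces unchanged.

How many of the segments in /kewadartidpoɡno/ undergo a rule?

6

Segments that undergo a rule: /k/ → [kʰ] (rule 2); /e/ → [eː] (rule 1); /a/ → [aː] (rule 1); /a/ → [aː] (rule 1); /i/ → [iː] (rule 1); /o/ → [oː] (rule 1).
All other segments surface unchanged.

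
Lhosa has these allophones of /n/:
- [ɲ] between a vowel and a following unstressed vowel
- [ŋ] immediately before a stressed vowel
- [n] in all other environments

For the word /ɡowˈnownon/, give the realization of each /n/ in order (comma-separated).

Occurrence 1 (position 4): immediately before a stressed vowel → [ŋ].
Occurrence 2 (position 7): no conditioning environment matches → elsewhere allophone [n].
Occurrence 3 (position 9): no conditioning environment matches → elsewhere allophone [n].

[ŋ], [n], [n]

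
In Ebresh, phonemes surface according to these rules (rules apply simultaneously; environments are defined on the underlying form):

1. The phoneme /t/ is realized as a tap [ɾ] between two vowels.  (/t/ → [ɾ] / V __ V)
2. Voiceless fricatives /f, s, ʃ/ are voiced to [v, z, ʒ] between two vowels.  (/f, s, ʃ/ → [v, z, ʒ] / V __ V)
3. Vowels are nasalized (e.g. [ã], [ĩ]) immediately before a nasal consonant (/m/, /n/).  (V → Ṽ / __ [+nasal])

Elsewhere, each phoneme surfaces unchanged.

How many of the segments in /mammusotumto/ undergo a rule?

4

Segments that undergo a rule: /a/ → [ã] (rule 3); /s/ → [z] (rule 2); /t/ → [ɾ] (rule 1); /u/ → [ũ] (rule 3).
All other segments surface unchanged.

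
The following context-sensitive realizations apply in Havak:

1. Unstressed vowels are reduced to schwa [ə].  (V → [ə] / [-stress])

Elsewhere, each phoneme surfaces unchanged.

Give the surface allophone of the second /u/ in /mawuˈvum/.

/u/ (between /v/ and /m/) fails the environment for rule 1, so it stays [u].

[u]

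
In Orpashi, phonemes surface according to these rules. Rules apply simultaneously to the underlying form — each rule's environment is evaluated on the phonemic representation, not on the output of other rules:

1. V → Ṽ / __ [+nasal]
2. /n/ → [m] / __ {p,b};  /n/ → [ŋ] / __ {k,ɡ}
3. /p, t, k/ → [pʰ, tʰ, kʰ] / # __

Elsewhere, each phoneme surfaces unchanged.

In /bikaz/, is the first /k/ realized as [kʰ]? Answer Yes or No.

/k/ — between /i/ and /a/; rule 3 does not apply here → [k].
The actual realization is [k], not [kʰ].

No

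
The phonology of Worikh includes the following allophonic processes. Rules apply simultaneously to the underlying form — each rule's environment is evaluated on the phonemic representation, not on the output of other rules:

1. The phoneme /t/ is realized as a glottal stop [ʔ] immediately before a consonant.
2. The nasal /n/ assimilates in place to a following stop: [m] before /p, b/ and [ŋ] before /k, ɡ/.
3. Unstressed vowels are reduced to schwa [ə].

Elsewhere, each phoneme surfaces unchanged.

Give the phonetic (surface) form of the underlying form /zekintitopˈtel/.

/z/ stays [z].
/e/ (between /z/ and /k/): in an unstressed syllable, so rule 3 applies → [ə].
/k/ (between /e/ and /i/) is unaffected → [k].
Rule 3 applies to /i/ (between /k/ and /n/: in an unstressed syllable) → [ə].
/n/ (between /i/ and /t/): rule 2 targets it, but not before a labial or velar stop → unchanged [n].
/t/ (between /n/ and /i/): rule 1 targets it, but not immediately before a consonant → unchanged [t].
/i/ (between /t/ and /t/): in an unstressed syllable, so rule 3 applies → [ə].
/t/ (between /i/ and /o/): rule 1 targets it, but not immediately before a consonant → unchanged [t].
/o/ meets the environment for rule 3 (in an unstressed syllable) → [ə].
/p/ stays [p].
/t/ (between /p/ and /e/) is in the target of rule 1 but the environment (immediately before a consonant) is not met → [t].
/e/ (between /t/ and /l/) is in the target of rule 3 but the environment (in an unstressed syllable) is not met → [e].
/l/ — not in any rule's target class → [l].

[zəkəntətəpˈtel]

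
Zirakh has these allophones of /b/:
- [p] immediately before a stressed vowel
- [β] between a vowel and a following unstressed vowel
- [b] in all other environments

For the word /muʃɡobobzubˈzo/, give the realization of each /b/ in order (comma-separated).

[β], [b], [b]

Occurrence 1 (position 6): between a vowel and a following unstressed vowel → [β].
Occurrence 2 (position 8): no conditioning environment matches → elsewhere allophone [b].
Occurrence 3 (position 11): no conditioning environment matches → elsewhere allophone [b].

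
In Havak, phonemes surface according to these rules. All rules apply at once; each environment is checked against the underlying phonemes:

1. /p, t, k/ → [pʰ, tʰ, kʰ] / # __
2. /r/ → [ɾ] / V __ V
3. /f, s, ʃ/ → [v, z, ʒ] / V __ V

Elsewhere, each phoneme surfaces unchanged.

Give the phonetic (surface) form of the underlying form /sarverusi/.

/s/ (word-initial) fails the environment for rule 3, so it stays [s].
/a/ stays [a].
/r/ — between /a/ and /v/; rule 2 does not apply here → [r].
/v/ (between /r/ and /e/): no rule targets it → [v].
/e/ — not in any rule's target class → [e].
/r/ (between /e/ and /u/): between two vowels, so rule 2 applies → [ɾ].
/u/ (between /r/ and /s/): no rule targets it → [u].
/s/ (between /u/ and /i/): between two vowels, so rule 3 applies → [z].
/i/ (word-final) is unaffected → [i].

[sarveɾuzi]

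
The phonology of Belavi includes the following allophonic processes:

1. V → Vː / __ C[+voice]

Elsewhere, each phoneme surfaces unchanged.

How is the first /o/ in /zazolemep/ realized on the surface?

/o/ meets the environment for rule 1 (before a voiced consonant) → [oː].

[oː]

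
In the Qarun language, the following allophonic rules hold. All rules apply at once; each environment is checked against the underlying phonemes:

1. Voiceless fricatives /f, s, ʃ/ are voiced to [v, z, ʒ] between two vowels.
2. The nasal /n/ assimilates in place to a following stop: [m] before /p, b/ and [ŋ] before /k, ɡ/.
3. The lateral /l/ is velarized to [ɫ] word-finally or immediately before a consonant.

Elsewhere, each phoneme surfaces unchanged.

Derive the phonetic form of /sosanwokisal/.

[sozanwokizaɫ]

/s/ — word-initial; rule 1 does not apply here → [s].
/s/ (between /o/ and /a/) occurs between two vowels → [z] by rule 1.
/n/ (between /a/ and /w/) fails the environment for rule 2, so it stays [n].
/s/ meets the environment for rule 1 (between two vowels) → [z].
/l/ meets the environment for rule 3 (word-finally or immediately before a consonant) → [ɫ].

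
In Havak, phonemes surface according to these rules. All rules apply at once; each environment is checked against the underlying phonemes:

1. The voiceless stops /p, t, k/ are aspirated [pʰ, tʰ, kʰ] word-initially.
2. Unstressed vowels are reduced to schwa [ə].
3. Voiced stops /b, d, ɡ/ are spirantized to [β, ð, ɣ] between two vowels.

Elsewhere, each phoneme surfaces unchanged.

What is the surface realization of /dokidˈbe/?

/d/ (word-initial) fails the environment for rule 3, so it stays [d].
/o/ (between /d/ and /k/) occurs in an unstressed syllable → [ə] by rule 2.
/k/ — between /o/ and /i/; rule 1 does not apply here → [k].
Rule 2 applies to /i/ (between /k/ and /d/: in an unstressed syllable) → [ə].
/d/ (between /i/ and /b/) fails the environment for rule 3, so it stays [d].
/b/ (between /d/ and /e/) is in the target of rule 3 but the environment (between two vowels) is not met → [b].
/e/ — word-final; rule 2 does not apply here → [e].

[dəkədˈbe]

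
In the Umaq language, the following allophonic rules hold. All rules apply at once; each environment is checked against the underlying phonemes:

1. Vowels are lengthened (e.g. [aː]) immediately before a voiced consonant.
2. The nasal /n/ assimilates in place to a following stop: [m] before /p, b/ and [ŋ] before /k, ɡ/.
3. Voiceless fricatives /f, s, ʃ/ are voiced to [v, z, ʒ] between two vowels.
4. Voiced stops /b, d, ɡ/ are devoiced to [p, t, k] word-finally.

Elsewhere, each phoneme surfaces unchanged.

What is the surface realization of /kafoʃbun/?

[kavoʃbuːn]

/k/ (word-initial): no rule targets it → [k].
/a/ (between /k/ and /f/) is in the target of rule 1 but the environment (before a voiced consonant) is not met → [a].
/f/ (between /a/ and /o/): between two vowels, so rule 3 applies → [v].
/o/ — between /f/ and /ʃ/; rule 1 does not apply here → [o].
/ʃ/ (between /o/ and /b/) is in the target of rule 3 but the environment (between two vowels) is not met → [ʃ].
/b/ (between /ʃ/ and /u/) fails the environment for rule 4, so it stays [b].
Rule 1 applies to /u/ (between /b/ and /n/: before a voiced consonant) → [uː].
/n/ (word-final): rule 2 targets it, but not before a labial or velar stop → unchanged [n].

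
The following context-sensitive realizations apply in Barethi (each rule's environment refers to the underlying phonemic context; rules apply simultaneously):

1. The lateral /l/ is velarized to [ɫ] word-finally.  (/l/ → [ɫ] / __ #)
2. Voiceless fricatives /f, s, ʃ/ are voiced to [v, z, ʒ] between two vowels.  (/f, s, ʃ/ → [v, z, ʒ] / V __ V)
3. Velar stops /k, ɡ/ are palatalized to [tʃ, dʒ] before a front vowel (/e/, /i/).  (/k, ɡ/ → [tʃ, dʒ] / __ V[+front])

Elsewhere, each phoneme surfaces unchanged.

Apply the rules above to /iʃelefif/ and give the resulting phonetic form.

[iʒelevif]

/i/ (word-initial): no rule targets it → [i].
/ʃ/ — between /i/ and /e/, between two vowels — surfaces as [ʒ] (rule 2).
/e/ — not in any rule's target class → [e].
/l/ (between /e/ and /e/) is in the target of rule 1 but the environment (word-finally) is not met → [l].
/e/ — not in any rule's target class → [e].
/f/ (between /e/ and /i/): between two vowels, so rule 2 applies → [v].
/i/ stays [i].
/f/ (word-final) fails the environment for rule 2, so it stays [f].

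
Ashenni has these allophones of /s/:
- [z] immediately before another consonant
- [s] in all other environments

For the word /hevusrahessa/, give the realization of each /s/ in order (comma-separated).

Occurrence 1 (position 5): immediately before another consonant → [z].
Occurrence 2 (position 10): immediately before another consonant → [z].
Occurrence 3 (position 11): no conditioning environment matches → elsewhere allophone [s].

[z], [z], [s]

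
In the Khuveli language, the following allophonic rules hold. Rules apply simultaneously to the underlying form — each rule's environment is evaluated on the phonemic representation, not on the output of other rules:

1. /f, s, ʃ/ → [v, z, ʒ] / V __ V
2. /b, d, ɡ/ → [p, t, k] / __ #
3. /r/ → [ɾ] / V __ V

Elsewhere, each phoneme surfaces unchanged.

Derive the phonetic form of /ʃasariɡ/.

[ʃazaɾik]

/ʃ/ (word-initial) is in the target of rule 1 but the environment (between two vowels) is not met → [ʃ].
/a/ (between /ʃ/ and /s/) is unaffected → [a].
/s/ (between /a/ and /a/) occurs between two vowels → [z] by rule 1.
/a/ (between /s/ and /r/): no rule targets it → [a].
/r/ (between /a/ and /i/) occurs between two vowels → [ɾ] by rule 3.
/i/ stays [i].
Rule 2 applies to /ɡ/ (word-final: word-finally) → [k].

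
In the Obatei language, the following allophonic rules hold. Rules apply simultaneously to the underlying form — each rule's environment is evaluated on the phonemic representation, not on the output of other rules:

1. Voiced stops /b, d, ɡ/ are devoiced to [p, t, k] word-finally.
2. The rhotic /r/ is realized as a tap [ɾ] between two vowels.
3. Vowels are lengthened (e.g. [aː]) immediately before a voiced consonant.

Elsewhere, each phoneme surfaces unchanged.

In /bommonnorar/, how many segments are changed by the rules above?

5

Segments that undergo a rule: /o/ → [oː] (rule 3); /o/ → [oː] (rule 3); /o/ → [oː] (rule 3); /r/ → [ɾ] (rule 2); /a/ → [aː] (rule 3).
All other segments surface unchanged.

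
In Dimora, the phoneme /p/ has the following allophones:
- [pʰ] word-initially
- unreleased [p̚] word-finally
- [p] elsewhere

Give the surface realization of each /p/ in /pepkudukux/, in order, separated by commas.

Occurrence 1 (position 1): word-initially → [pʰ].
Occurrence 2 (position 3): no conditioning environment matches → elsewhere allophone [p].

[pʰ], [p]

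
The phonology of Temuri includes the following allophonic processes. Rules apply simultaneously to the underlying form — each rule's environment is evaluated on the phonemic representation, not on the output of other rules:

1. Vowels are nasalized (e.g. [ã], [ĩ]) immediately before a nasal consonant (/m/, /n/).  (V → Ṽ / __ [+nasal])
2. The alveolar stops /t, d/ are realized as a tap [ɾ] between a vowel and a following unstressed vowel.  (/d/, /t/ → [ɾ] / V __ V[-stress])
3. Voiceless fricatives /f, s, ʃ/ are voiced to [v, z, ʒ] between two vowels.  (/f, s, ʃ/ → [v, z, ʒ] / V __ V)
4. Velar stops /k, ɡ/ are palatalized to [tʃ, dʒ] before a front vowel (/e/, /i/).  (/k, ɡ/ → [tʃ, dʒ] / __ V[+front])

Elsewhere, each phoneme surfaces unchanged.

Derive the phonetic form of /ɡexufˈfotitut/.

[dʒexufˈfoɾiɾut]

/ɡ/ — word-initial, before a front vowel — surfaces as [dʒ] (rule 4).
/e/ — between /ɡ/ and /x/; rule 1 does not apply here → [e].
/x/ — not in any rule's target class → [x].
/u/ (between /x/ and /f/) is in the target of rule 1 but the environment (before a nasal consonant) is not met → [u].
/f/ (between /u/ and /f/) is in the target of rule 3 but the environment (between two vowels) is not met → [f].
/f/ (between /f/ and /o/) is in the target of rule 3 but the environment (between two vowels) is not met → [f].
/o/ (between /f/ and /t/) is in the target of rule 1 but the environment (before a nasal consonant) is not met → [o].
/t/ — between /o/ and /i/, between a vowel and a following unstressed vowel — surfaces as [ɾ] (rule 2).
/i/ — between /t/ and /t/; rule 1 does not apply here → [i].
/t/ meets the environment for rule 2 (between a vowel and a following unstressed vowel) → [ɾ].
/u/ (between /t/ and /t/) is in the target of rule 1 but the environment (before a nasal consonant) is not met → [u].
/t/ (word-final) is in the target of rule 2 but the environment (between a vowel and a following unstressed vowel) is not met → [t].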